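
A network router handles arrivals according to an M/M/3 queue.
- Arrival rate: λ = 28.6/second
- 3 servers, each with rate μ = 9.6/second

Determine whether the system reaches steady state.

Stability requires ρ = λ/(cμ) < 1
ρ = 28.6/(3 × 9.6) = 28.6/28.80 = 0.9931
Since 0.9931 < 1, the system is STABLE.
The servers are busy 99.31% of the time.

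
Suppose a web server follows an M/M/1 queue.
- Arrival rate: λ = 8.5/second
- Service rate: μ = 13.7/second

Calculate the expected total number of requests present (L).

ρ = λ/μ = 8.5/13.7 = 0.6204
For M/M/1: L = λ/(μ-λ)
L = 8.5/(13.7-8.5) = 8.5/5.20
L = 1.6346 requests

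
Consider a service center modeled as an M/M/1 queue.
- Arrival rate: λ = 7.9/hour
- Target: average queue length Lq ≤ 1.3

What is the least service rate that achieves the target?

For M/M/1: Lq = λ²/(μ(μ-λ))
Need Lq ≤ 1.3, i.e. μ(μ-λ) ≥ λ²/1.3
μ² - 7.9μ - 62.41/1.3 ≥ 0  →  μ² - 7.9μ - 48.0077 ≥ 0
Quadratic formula (positive root): μ = [λ + √(λ² + 4×48.0077)]/2
Discriminant: 62.41 + 4×48.0077 = 254.4408, √254.4408 = 15.9512
μ ≥ (7.9 + 15.9512)/2 = 11.9256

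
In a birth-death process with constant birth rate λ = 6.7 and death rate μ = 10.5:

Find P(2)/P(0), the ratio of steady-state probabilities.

For constant rates: P(n)/P(0) = (λ/μ)^n
P(2)/P(0) = (6.7/10.5)^2 = 0.6381^2 = 0.4072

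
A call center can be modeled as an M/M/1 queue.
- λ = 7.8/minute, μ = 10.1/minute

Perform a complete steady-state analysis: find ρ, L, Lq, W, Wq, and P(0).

Step 1: ρ = λ/μ = 7.8/10.1 = 0.7723
Step 2: L = λ/(μ-λ) = 7.8/2.30 = 3.3913
Step 3: Lq = λ²/(μ(μ-λ)) = 60.84/(10.1×2.30) = 2.6190
Step 4: W = 1/(μ-λ) = 1/2.30 = 0.43478
Step 5: Wq = λ/(μ(μ-λ)) = 7.8/(10.1×2.30) = 0.3358
Step 6: P(0) = 1-ρ = 0.2277
Verify: L = λW = 7.8×0.43478 = 3.3913 ✔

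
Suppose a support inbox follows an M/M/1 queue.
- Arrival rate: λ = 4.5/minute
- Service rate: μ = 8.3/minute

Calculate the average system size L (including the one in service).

ρ = λ/μ = 4.5/8.3 = 0.5422
For M/M/1: L = λ/(μ-λ)
L = 4.5/(8.3-4.5) = 4.5/3.80
L = 1.1842 emails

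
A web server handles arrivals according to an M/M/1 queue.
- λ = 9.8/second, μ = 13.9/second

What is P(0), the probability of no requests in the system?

ρ = λ/μ = 9.8/13.9 = 0.7050
P(0) = 1 - ρ = 1 - 0.7050 = 0.2950
The server is idle 29.50% of the time.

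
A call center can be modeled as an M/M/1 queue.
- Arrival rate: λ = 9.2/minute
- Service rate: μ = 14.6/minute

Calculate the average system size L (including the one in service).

ρ = λ/μ = 9.2/14.6 = 0.6301
For M/M/1: L = λ/(μ-λ)
L = 9.2/(14.6-9.2) = 9.2/5.40
L = 1.7037 calls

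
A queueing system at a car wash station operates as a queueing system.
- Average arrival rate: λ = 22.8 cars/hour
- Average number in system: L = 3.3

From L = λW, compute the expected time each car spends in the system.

Little's Law: L = λW, so W = L/λ
W = 3.3/22.8 = 0.1447 hours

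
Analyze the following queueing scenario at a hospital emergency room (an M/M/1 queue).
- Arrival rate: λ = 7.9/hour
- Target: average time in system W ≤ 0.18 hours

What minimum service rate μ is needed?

For M/M/1: W = 1/(μ-λ)
Need W ≤ 0.18, so 1/(μ-λ) ≤ 0.18
μ - λ ≥ 1/0.18 = 5.5556
μ ≥ 7.9 + 5.5556 = 13.4556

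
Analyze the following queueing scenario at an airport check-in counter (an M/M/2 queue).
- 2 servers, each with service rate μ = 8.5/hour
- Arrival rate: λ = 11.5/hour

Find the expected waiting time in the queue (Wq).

Traffic intensity: ρ = λ/(cμ) = 11.5/(2×8.5) = 0.6765
Since ρ = 0.6765 < 1, system is stable.
Offered load a = λ/μ = cρ = 11.5/8.5 = 1.3529
P₀ = [ Σₙ₌₀^1 aⁿ/n! + a^2/(2!(1-ρ)) ]⁻¹
Σ = a^0/0! + a^1/1! = 1.0000 + 1.3529 = 2.3529
a^2/(2!(1-ρ)) = 1.83045/(2 × 0.323529) = 2.8289
P₀ = 1/(2.3529 + 2.8289) = 0.1930
Lq = P₀·a^2·ρ / (2!(1-ρ)²) = 0.192982 × 1.83045 × 0.676471 / (2 × 0.104671) = 1.1415
Wq = Lq/λ = 1.1415/11.5 = 0.09926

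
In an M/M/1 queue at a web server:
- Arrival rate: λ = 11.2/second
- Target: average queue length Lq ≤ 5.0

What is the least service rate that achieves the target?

For M/M/1: Lq = λ²/(μ(μ-λ))
Need Lq ≤ 5.0, i.e. μ(μ-λ) ≥ λ²/5.0
μ² - 11.2μ - 125.44/5.0 ≥ 0  →  μ² - 11.2μ - 25.0880 ≥ 0
Quadratic formula (positive root): μ = [λ + √(λ² + 4×25.0880)]/2
Discriminant: 125.44 + 4×25.0880 = 225.7920, √225.7920 = 15.0264
μ ≥ (11.2 + 15.0264)/2 = 13.1132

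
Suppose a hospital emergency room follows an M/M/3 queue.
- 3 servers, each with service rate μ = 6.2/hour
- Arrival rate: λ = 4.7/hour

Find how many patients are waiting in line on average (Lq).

Traffic intensity: ρ = λ/(cμ) = 4.7/(3×6.2) = 0.2527
Since ρ = 0.2527 < 1, system is stable.
Offered load a = λ/μ = cρ = 4.7/6.2 = 0.7581
P₀ = [ Σₙ₌₀^2 aⁿ/n! + a^3/(3!(1-ρ)) ]⁻¹
Σ = a^0/0! + a^1/1! + a^2/2! = 1.0000 + 0.7581 + 0.2873 = 2.0454
a^3/(3!(1-ρ)) = 0.43563/(6 × 0.74731) = 0.09716
P₀ = 1/(2.0454 + 0.09716) = 0.4667
Lq = P₀·a^3·ρ / (3!(1-ρ)²) = 0.4667 × 0.4356 × 0.2527 / (6 × 0.5585) = 0.01533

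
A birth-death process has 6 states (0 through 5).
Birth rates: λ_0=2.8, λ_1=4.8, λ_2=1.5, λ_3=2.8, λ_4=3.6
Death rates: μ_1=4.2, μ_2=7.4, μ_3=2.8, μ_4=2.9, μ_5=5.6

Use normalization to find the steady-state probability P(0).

Ratios P(n)/P(0) = (λ₀···λₙ₋₁)/(μ₁···μₙ):
P(1)/P(0) = (2.8)/(4.2) = 0.66667
P(2)/P(0) = (2.8×4.8)/(4.2×7.4) = 0.43243
P(3)/P(0) = (2.8×4.8×1.5)/(4.2×7.4×2.8) = 0.23166
P(4)/P(0) = (2.8×4.8×1.5×2.8)/(4.2×7.4×2.8×2.9) = 0.22367
P(5)/P(0) = (2.8×4.8×1.5×2.8×3.6)/(4.2×7.4×2.8×2.9×5.6) = 0.14379

Normalization: ∑ P(n) = 1
P(0) × (1.0000 + 0.66667 + 0.43243 + 0.23166 + 0.22367 + 0.14379) = 1
P(0) × 2.6982 = 1
P(0) = 1/2.6982 = 0.3706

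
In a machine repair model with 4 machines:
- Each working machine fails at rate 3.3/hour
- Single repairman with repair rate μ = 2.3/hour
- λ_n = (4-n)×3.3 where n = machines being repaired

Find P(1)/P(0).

P(1)/P(0) = ∏_{i=0}^{1-1} λ_i/μ_{i+1}
= (4-0)×3.3/2.3
= 5.7391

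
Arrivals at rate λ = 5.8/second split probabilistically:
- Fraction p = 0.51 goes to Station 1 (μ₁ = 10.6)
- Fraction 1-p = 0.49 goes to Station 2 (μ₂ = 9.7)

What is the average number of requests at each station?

Effective rates: λ₁ = 5.8×0.51 = 2.958, λ₂ = 5.8×0.49 = 2.842
Station 1: ρ₁ = 2.958/10.6 = 0.27906, L₁ = ρ₁/(1-ρ₁) = 0.27906/(1-0.27906) = 0.3871
Station 2: ρ₂ = 2.842/9.7 = 0.2930, L₂ = ρ₂/(1-ρ₂) = 0.2930/(1-0.2930) = 0.4144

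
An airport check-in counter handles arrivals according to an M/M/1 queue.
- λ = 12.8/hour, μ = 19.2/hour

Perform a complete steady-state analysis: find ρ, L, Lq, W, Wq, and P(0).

Step 1: ρ = λ/μ = 12.8/19.2 = 0.6667
Step 2: L = λ/(μ-λ) = 12.8/6.40 = 2.0000
Step 3: Lq = λ²/(μ(μ-λ)) = 163.84/(19.2×6.40) = 1.3333
Step 4: W = 1/(μ-λ) = 1/6.40 = 0.15625
Step 5: Wq = λ/(μ(μ-λ)) = 12.8/(19.2×6.40) = 0.1042
Step 6: P(0) = 1-ρ = 0.3333
Verify: L = λW = 12.8×0.15625 = 2.0000 ✔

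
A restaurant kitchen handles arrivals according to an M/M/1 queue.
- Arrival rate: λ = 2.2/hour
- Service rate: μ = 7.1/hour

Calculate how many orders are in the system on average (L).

ρ = λ/μ = 2.2/7.1 = 0.3099
For M/M/1: L = λ/(μ-λ)
L = 2.2/(7.1-2.2) = 2.2/4.90
L = 0.4490 orders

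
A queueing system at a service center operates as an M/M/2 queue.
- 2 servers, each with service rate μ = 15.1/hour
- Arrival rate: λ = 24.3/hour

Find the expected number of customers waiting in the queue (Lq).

Traffic intensity: ρ = λ/(cμ) = 24.3/(2×15.1) = 0.8046
Since ρ = 0.8046 < 1, system is stable.
Offered load a = λ/μ = cρ = 24.3/15.1 = 1.6093
P₀ = [ Σₙ₌₀^1 aⁿ/n! + a^2/(2!(1-ρ)) ]⁻¹
Σ = a^0/0! + a^1/1! = 1.0000 + 1.6093 = 2.6093
a^2/(2!(1-ρ)) = 2.58975/(2 × 0.195364) = 6.6280
P₀ = 1/(2.6093 + 6.6280) = 0.1083
Lq = P₀·a^2·ρ / (2!(1-ρ)²) = 0.108257 × 2.58975 × 0.804636 / (2 × 0.0381672) = 2.9552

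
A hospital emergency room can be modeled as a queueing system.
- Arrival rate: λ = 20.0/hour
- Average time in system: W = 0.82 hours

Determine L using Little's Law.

Little's Law: L = λW
L = 20.0 × 0.82 = 16.4000 patients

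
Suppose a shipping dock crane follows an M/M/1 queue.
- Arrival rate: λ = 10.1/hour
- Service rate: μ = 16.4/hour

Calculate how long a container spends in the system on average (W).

First, compute utilization: ρ = λ/μ = 10.1/16.4 = 0.6159
For M/M/1: W = 1/(μ-λ)
W = 1/(16.4-10.1) = 1/6.30
W = 0.1587 hours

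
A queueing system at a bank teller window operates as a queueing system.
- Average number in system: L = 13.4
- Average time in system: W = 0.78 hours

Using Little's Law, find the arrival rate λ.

Little's Law: L = λW, so λ = L/W
λ = 13.4/0.78 = 17.1795 transactions/hour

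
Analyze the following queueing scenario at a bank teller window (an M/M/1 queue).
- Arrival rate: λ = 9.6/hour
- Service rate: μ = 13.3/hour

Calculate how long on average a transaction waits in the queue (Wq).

First, compute utilization: ρ = λ/μ = 9.6/13.3 = 0.7218
For M/M/1: Wq = λ/(μ(μ-λ))
Wq = 9.6/(13.3 × (13.3-9.6))
Wq = 9.6/(13.3 × 3.70)
Wq = 0.1951 hours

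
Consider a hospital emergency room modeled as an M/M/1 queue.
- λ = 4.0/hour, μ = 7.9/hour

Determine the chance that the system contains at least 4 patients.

ρ = λ/μ = 4.0/7.9 = 0.50633
P(N ≥ n) = ρⁿ
P(N ≥ 4) = 0.50633^4
P(N ≥ 4) = 0.06573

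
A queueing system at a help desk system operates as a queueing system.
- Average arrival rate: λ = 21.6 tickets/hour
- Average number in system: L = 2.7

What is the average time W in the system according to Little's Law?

Little's Law: L = λW, so W = L/λ
W = 2.7/21.6 = 0.1250 hours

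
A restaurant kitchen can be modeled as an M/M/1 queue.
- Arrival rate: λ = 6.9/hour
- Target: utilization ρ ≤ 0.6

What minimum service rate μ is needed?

ρ = λ/μ, so μ = λ/ρ
μ ≥ 6.9/0.6 = 11.5000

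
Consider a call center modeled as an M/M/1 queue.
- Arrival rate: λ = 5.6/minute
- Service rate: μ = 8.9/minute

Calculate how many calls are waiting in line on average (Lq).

ρ = λ/μ = 5.6/8.9 = 0.6292
For M/M/1: Lq = λ²/(μ(μ-λ))
Lq = 31.36/(8.9 × 3.30)
Lq = 1.0678 calls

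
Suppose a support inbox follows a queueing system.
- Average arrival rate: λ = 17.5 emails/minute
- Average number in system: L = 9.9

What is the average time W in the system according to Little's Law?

Little's Law: L = λW, so W = L/λ
W = 9.9/17.5 = 0.5657 minutes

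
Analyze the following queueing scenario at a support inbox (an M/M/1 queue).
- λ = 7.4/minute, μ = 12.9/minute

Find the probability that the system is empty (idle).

ρ = λ/μ = 7.4/12.9 = 0.5736
P(0) = 1 - ρ = 1 - 0.5736 = 0.4264
The server is idle 42.64% of the time.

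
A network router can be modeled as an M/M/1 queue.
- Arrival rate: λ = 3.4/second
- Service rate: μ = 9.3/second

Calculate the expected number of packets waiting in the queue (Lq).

ρ = λ/μ = 3.4/9.3 = 0.3656
For M/M/1: Lq = λ²/(μ(μ-λ))
Lq = 11.56/(9.3 × 5.90)
Lq = 0.2107 packets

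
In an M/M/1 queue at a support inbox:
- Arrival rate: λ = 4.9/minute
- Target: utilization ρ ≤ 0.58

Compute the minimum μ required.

ρ = λ/μ, so μ = λ/ρ
μ ≥ 4.9/0.58 = 8.4483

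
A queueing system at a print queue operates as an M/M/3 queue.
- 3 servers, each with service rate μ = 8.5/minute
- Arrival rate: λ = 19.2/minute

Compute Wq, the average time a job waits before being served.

Traffic intensity: ρ = λ/(cμ) = 19.2/(3×8.5) = 0.7529
Since ρ = 0.7529 < 1, system is stable.
Offered load a = λ/μ = cρ = 19.2/8.5 = 2.2588
P₀ = [ Σₙ₌₀^2 aⁿ/n! + a^3/(3!(1-ρ)) ]⁻¹
Σ = a^0/0! + a^1/1! + a^2/2! = 1.00000 + 2.25882 + 2.55114 = 5.8100
a^3/(3!(1-ρ)) = 11.5252/(6 × 0.24706) = 7.7749
P₀ = 1/(5.8100 + 7.7749) = 0.07361
Lq = P₀·a^3·ρ / (3!(1-ρ)²) = 0.073611 × 11.5252 × 0.75294 / (6 × 0.061038) = 1.7442
Wq = Lq/λ = 1.7442/19.2 = 0.09084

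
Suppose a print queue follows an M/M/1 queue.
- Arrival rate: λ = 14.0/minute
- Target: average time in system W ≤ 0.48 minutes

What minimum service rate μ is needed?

For M/M/1: W = 1/(μ-λ)
Need W ≤ 0.48, so 1/(μ-λ) ≤ 0.48
μ - λ ≥ 1/0.48 = 2.0833
μ ≥ 14.0 + 2.0833 = 16.0833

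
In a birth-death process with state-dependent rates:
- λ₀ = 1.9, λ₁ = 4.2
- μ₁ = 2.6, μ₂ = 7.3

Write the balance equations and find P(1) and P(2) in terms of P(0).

Balance equations:
State 0: λ₀P₀ = μ₁P₁ → P₁ = (λ₀/μ₁)P₀ = (1.9/2.6)P₀ = 0.7308P₀
State 1: P₂ = (λ₀λ₁)/(μ₁μ₂)P₀ = (1.9×4.2)/(2.6×7.3)P₀ = 0.4204P₀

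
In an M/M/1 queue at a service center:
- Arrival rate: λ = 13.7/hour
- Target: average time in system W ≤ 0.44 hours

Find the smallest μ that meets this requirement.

For M/M/1: W = 1/(μ-λ)
Need W ≤ 0.44, so 1/(μ-λ) ≤ 0.44
μ - λ ≥ 1/0.44 = 2.2727
μ ≥ 13.7 + 2.2727 = 15.9727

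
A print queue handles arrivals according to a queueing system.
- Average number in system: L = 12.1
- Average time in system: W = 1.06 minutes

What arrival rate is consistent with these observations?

Little's Law: L = λW, so λ = L/W
λ = 12.1/1.06 = 11.4151 jobs/minute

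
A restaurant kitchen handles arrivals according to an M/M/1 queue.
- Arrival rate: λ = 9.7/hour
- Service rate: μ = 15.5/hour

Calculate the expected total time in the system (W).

First, compute utilization: ρ = λ/μ = 9.7/15.5 = 0.6258
For M/M/1: W = 1/(μ-λ)
W = 1/(15.5-9.7) = 1/5.80
W = 0.1724 hours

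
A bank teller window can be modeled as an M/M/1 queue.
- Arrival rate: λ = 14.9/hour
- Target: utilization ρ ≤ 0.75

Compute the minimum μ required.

ρ = λ/μ, so μ = λ/ρ
μ ≥ 14.9/0.75 = 19.8667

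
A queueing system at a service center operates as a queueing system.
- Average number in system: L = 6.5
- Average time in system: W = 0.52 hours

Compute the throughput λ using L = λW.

Little's Law: L = λW, so λ = L/W
λ = 6.5/0.52 = 12.5000 customers/hour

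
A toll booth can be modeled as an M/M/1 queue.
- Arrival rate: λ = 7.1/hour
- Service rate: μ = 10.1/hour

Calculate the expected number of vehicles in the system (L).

ρ = λ/μ = 7.1/10.1 = 0.7030
For M/M/1: L = λ/(μ-λ)
L = 7.1/(10.1-7.1) = 7.1/3.00
L = 2.3667 vehicles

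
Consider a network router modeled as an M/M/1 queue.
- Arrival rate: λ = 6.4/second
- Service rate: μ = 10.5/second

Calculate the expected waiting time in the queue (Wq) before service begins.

First, compute utilization: ρ = λ/μ = 6.4/10.5 = 0.6095
For M/M/1: Wq = λ/(μ(μ-λ))
Wq = 6.4/(10.5 × (10.5-6.4))
Wq = 6.4/(10.5 × 4.10)
Wq = 0.1487 seconds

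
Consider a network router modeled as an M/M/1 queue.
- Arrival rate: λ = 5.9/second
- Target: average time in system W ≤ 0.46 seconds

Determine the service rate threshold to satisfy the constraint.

For M/M/1: W = 1/(μ-λ)
Need W ≤ 0.46, so 1/(μ-λ) ≤ 0.46
μ - λ ≥ 1/0.46 = 2.1739
μ ≥ 5.9 + 2.1739 = 8.0739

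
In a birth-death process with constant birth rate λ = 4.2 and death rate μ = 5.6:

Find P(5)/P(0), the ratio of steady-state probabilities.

For constant rates: P(n)/P(0) = (λ/μ)^n
P(5)/P(0) = (4.2/5.6)^5 = 0.7500^5 = 0.2373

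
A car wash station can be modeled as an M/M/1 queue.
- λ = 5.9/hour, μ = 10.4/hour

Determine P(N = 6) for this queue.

ρ = λ/μ = 5.9/10.4 = 0.5673
P(n) = (1-ρ)ρⁿ
P(6) = (1-0.5673) × 0.5673^6
P(6) = 0.4327 × 0.03333
P(6) = 0.01442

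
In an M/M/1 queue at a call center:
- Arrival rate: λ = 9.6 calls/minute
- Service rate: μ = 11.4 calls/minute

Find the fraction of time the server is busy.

Server utilization: ρ = λ/μ
ρ = 9.6/11.4 = 0.8421
The server is busy 84.21% of the time.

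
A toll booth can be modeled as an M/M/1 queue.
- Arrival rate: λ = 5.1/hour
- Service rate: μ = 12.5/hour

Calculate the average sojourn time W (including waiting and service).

First, compute utilization: ρ = λ/μ = 5.1/12.5 = 0.4080
For M/M/1: W = 1/(μ-λ)
W = 1/(12.5-5.1) = 1/7.40
W = 0.1351 hours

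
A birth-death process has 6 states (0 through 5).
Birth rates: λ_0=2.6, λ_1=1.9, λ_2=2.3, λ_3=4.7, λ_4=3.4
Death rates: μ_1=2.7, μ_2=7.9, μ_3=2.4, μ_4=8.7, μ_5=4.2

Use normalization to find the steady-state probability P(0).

Ratios P(n)/P(0) = (λ₀···λₙ₋₁)/(μ₁···μₙ):
P(1)/P(0) = (2.6)/(2.7) = 0.9630
P(2)/P(0) = (2.6×1.9)/(2.7×7.9) = 0.2316
P(3)/P(0) = (2.6×1.9×2.3)/(2.7×7.9×2.4) = 0.2219
P(4)/P(0) = (2.6×1.9×2.3×4.7)/(2.7×7.9×2.4×8.7) = 0.1199
P(5)/P(0) = (2.6×1.9×2.3×4.7×3.4)/(2.7×7.9×2.4×8.7×4.2) = 0.09706

Normalization: ∑ P(n) = 1
P(0) × (1.0000 + 0.9630 + 0.2316 + 0.2219 + 0.1199 + 0.09706) = 1
P(0) × 2.6335 = 1
P(0) = 1/2.6335 = 0.3797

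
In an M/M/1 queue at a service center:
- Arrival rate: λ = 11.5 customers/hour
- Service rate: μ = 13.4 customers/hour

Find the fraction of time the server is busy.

Server utilization: ρ = λ/μ
ρ = 11.5/13.4 = 0.8582
The server is busy 85.82% of the time.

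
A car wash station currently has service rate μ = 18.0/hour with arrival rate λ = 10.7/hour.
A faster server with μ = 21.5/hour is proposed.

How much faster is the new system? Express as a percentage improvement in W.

System 1: ρ₁ = 10.7/18.0 = 0.5944, W₁ = 1/(18.0-10.7) = 0.13699
System 2: ρ₂ = 10.7/21.5 = 0.4977, W₂ = 1/(21.5-10.7) = 0.092593
Improvement: (W₁-W₂)/W₁ = (0.13699-0.092593)/0.13699 = 32.41%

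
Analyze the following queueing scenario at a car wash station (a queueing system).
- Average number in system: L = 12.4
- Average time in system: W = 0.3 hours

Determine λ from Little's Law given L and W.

Little's Law: L = λW, so λ = L/W
λ = 12.4/0.3 = 41.3333 cars/hour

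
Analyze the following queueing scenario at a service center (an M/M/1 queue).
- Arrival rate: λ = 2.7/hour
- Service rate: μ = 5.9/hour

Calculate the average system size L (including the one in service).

ρ = λ/μ = 2.7/5.9 = 0.4576
For M/M/1: L = λ/(μ-λ)
L = 2.7/(5.9-2.7) = 2.7/3.20
L = 0.8438 customers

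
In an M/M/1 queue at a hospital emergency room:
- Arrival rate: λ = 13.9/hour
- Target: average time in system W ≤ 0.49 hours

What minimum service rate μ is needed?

For M/M/1: W = 1/(μ-λ)
Need W ≤ 0.49, so 1/(μ-λ) ≤ 0.49
μ - λ ≥ 1/0.49 = 2.0408
μ ≥ 13.9 + 2.0408 = 15.9408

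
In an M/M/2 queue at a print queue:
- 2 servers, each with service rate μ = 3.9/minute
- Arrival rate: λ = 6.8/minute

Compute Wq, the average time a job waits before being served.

Traffic intensity: ρ = λ/(cμ) = 6.8/(2×3.9) = 0.8718
Since ρ = 0.8718 < 1, system is stable.
Offered load a = λ/μ = cρ = 6.8/3.9 = 1.7436
P₀ = [ Σₙ₌₀^1 aⁿ/n! + a^2/(2!(1-ρ)) ]⁻¹
Σ = a^0/0! + a^1/1! = 1.0000 + 1.7436 = 2.7436
a^2/(2!(1-ρ)) = 3.04011/(2 × 0.128205) = 11.8564
P₀ = 1/(2.7436 + 11.8564) = 0.06849
Lq = P₀·a^2·ρ / (2!(1-ρ)²) = 0.0684932 × 3.04011 × 0.871795 / (2 × 0.0164366) = 5.5222
Wq = Lq/λ = 5.5222/6.8 = 0.8121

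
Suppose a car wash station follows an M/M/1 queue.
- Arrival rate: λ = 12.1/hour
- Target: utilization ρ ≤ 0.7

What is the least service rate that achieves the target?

ρ = λ/μ, so μ = λ/ρ
μ ≥ 12.1/0.7 = 17.2857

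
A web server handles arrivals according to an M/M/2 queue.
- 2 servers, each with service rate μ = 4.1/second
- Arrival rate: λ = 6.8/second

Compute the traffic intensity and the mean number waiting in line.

Traffic intensity: ρ = λ/(cμ) = 6.8/(2×4.1) = 0.8293
Since ρ = 0.8293 < 1, system is stable.
Offered load a = λ/μ = cρ = 6.8/4.1 = 1.6585
P₀ = [ Σₙ₌₀^1 aⁿ/n! + a^2/(2!(1-ρ)) ]⁻¹
Σ = a^0/0! + a^1/1! = 1.0000 + 1.6585 = 2.6585
a^2/(2!(1-ρ)) = 2.7507/(2 × 0.17073) = 8.0557
P₀ = 1/(2.6585 + 8.0557) = 0.09333
Lq = P₀·a^2·ρ / (2!(1-ρ)²) = 0.093333 × 2.7507 × 0.82927 / (2 × 0.029149) = 3.6519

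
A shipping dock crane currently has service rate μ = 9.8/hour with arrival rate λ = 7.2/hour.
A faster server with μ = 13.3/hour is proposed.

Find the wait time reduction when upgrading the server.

System 1: ρ₁ = 7.2/9.8 = 0.7347, W₁ = 1/(9.8-7.2) = 0.3846
System 2: ρ₂ = 7.2/13.3 = 0.5414, W₂ = 1/(13.3-7.2) = 0.1639
Improvement: (W₁-W₂)/W₁ = (0.3846-0.1639)/0.3846 = 57.38%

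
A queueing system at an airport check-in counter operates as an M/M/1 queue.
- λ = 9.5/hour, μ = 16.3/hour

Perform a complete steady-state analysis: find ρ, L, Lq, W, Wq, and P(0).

Step 1: ρ = λ/μ = 9.5/16.3 = 0.5828
Step 2: L = λ/(μ-λ) = 9.5/6.80 = 1.3971
Step 3: Lq = λ²/(μ(μ-λ)) = 90.25/(16.3×6.80) = 0.8142
Step 4: W = 1/(μ-λ) = 1/6.80 = 0.14706
Step 5: Wq = λ/(μ(μ-λ)) = 9.5/(16.3×6.80) = 0.08571
Step 6: P(0) = 1-ρ = 0.4172
Verify: L = λW = 9.5×0.14706 = 1.3971 ✔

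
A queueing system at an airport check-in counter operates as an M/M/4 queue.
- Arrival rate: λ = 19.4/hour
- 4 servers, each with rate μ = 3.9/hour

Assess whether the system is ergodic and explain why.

Stability requires ρ = λ/(cμ) < 1
ρ = 19.4/(4 × 3.9) = 19.4/15.60 = 1.2436
Since 1.2436 ≥ 1, the system is UNSTABLE.
Need c > λ/μ = 19.4/3.9 = 4.97.
Minimum servers needed: c = 5.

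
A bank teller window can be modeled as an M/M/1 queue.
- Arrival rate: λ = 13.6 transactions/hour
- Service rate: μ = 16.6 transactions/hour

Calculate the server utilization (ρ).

Server utilization: ρ = λ/μ
ρ = 13.6/16.6 = 0.8193
The server is busy 81.93% of the time.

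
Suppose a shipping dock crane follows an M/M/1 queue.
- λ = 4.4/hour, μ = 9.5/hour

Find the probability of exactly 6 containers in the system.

ρ = λ/μ = 4.4/9.5 = 0.46316
P(n) = (1-ρ)ρⁿ
P(6) = (1-0.46316) × 0.46316^6
P(6) = 0.5368 × 0.009872
P(6) = 0.005299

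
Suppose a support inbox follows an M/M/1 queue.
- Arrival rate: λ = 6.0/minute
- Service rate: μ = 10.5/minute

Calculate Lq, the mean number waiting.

ρ = λ/μ = 6.0/10.5 = 0.5714
For M/M/1: Lq = λ²/(μ(μ-λ))
Lq = 36.00/(10.5 × 4.50)
Lq = 0.7619 emails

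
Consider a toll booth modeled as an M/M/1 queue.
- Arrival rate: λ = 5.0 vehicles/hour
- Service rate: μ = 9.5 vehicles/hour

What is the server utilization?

Server utilization: ρ = λ/μ
ρ = 5.0/9.5 = 0.5263
The server is busy 52.63% of the time.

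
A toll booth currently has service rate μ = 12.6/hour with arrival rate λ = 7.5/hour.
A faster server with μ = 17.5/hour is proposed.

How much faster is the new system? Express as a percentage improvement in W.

System 1: ρ₁ = 7.5/12.6 = 0.5952, W₁ = 1/(12.6-7.5) = 0.19608
System 2: ρ₂ = 7.5/17.5 = 0.4286, W₂ = 1/(17.5-7.5) = 0.10000
Improvement: (W₁-W₂)/W₁ = (0.19608-0.10000)/0.19608 = 49.00%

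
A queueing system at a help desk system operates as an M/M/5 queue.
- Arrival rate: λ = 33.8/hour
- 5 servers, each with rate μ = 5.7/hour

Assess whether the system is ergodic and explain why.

Stability requires ρ = λ/(cμ) < 1
ρ = 33.8/(5 × 5.7) = 33.8/28.50 = 1.1860
Since 1.1860 ≥ 1, the system is UNSTABLE.
Need c > λ/μ = 33.8/5.7 = 5.93.
Minimum servers needed: c = 6.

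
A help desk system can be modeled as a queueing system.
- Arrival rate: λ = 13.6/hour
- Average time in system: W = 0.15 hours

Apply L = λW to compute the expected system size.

Little's Law: L = λW
L = 13.6 × 0.15 = 2.0400 tickets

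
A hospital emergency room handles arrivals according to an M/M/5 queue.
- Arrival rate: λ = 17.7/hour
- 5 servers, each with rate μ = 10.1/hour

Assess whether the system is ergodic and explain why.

Stability requires ρ = λ/(cμ) < 1
ρ = 17.7/(5 × 10.1) = 17.7/50.50 = 0.3505
Since 0.3505 < 1, the system is STABLE.
The servers are busy 35.05% of the time.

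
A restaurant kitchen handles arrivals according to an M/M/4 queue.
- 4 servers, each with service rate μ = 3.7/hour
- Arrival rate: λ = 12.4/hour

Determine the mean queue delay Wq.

Traffic intensity: ρ = λ/(cμ) = 12.4/(4×3.7) = 0.8378
Since ρ = 0.8378 < 1, system is stable.
Offered load a = λ/μ = cρ = 12.4/3.7 = 3.3514
P₀ = [ Σₙ₌₀^3 aⁿ/n! + a^4/(4!(1-ρ)) ]⁻¹
Σ = a^0/0! + a^1/1! + a^2/2! + a^3/3! = 1.00000 + 3.35135 + 5.61578 + 6.27348 = 16.2406
a^4/(4!(1-ρ)) = 126.1478/(24 × 0.162162) = 32.4130
P₀ = 1/(16.2406 + 32.4130) = 0.02055
Lq = P₀·a^4·ρ / (4!(1-ρ)²) = 0.0205535 × 126.1478 × 0.837838 / (24 × 0.0262966) = 3.4420
Wq = Lq/λ = 3.4420/12.4 = 0.2776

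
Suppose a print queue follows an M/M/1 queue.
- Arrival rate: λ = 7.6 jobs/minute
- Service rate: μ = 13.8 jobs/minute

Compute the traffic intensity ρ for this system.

Server utilization: ρ = λ/μ
ρ = 7.6/13.8 = 0.5507
The server is busy 55.07% of the time.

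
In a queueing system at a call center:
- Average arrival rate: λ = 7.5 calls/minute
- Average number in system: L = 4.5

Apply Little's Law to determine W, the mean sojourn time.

Little's Law: L = λW, so W = L/λ
W = 4.5/7.5 = 0.6000 minutes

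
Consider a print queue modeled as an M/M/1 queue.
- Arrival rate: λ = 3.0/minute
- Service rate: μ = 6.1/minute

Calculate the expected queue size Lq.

ρ = λ/μ = 3.0/6.1 = 0.4918
For M/M/1: Lq = λ²/(μ(μ-λ))
Lq = 9.00/(6.1 × 3.10)
Lq = 0.4759 jobs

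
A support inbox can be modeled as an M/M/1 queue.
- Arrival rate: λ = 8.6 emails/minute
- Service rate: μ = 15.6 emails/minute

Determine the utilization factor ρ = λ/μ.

Server utilization: ρ = λ/μ
ρ = 8.6/15.6 = 0.5513
The server is busy 55.13% of the time.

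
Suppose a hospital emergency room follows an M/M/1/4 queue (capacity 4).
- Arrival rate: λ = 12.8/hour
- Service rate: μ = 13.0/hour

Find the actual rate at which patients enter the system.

ρ = λ/μ = 12.8/13.0 = 0.98462
P₀ = (1-ρ)/(1-ρ^(K+1)) = (1-0.98462)/(1-0.98462^5) = 0.01538/0.07457 = 0.2062
P_K = P₀×ρ^K = 0.2062 × 0.98462^4 = 0.2062 × 0.9399 = 0.1938
λ_eff = λ(1-P_K) = 12.8 × (1 - 0.193847) = 12.8 × 0.806153 = 10.3188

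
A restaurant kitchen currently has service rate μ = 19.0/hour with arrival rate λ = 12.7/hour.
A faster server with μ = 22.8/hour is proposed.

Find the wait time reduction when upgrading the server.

System 1: ρ₁ = 12.7/19.0 = 0.6684, W₁ = 1/(19.0-12.7) = 0.15873
System 2: ρ₂ = 12.7/22.8 = 0.5570, W₂ = 1/(22.8-12.7) = 0.099010
Improvement: (W₁-W₂)/W₁ = (0.15873-0.099010)/0.15873 = 37.62%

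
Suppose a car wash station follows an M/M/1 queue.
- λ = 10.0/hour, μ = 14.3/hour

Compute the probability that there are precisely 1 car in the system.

ρ = λ/μ = 10.0/14.3 = 0.6993
P(n) = (1-ρ)ρⁿ
P(1) = (1-0.6993) × 0.6993^1
P(1) = 0.3007 × 0.6993
P(1) = 0.2103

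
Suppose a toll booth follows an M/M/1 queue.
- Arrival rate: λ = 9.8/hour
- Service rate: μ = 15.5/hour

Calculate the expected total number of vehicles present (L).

ρ = λ/μ = 9.8/15.5 = 0.6323
For M/M/1: L = λ/(μ-λ)
L = 9.8/(15.5-9.8) = 9.8/5.70
L = 1.7193 vehicles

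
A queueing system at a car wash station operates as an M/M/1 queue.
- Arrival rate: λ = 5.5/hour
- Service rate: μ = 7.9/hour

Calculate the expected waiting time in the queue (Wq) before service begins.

First, compute utilization: ρ = λ/μ = 5.5/7.9 = 0.6962
For M/M/1: Wq = λ/(μ(μ-λ))
Wq = 5.5/(7.9 × (7.9-5.5))
Wq = 5.5/(7.9 × 2.40)
Wq = 0.2901 hours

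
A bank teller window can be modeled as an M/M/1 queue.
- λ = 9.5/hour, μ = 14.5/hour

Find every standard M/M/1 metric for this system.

Step 1: ρ = λ/μ = 9.5/14.5 = 0.6552
Step 2: L = λ/(μ-λ) = 9.5/5.00 = 1.9000
Step 3: Lq = λ²/(μ(μ-λ)) = 90.25/(14.5×5.00) = 1.2448
Step 4: W = 1/(μ-λ) = 1/5.00 = 0.2000
Step 5: Wq = λ/(μ(μ-λ)) = 9.5/(14.5×5.00) = 0.1310
Step 6: P(0) = 1-ρ = 0.3448
Verify: L = λW = 9.5×0.2000 = 1.9000 ✔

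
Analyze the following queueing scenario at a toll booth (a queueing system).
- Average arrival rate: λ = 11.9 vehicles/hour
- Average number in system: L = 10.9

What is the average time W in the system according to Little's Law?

Little's Law: L = λW, so W = L/λ
W = 10.9/11.9 = 0.9160 hours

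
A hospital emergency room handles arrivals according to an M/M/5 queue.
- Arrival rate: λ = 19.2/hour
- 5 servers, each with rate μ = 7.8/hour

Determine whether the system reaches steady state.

Stability requires ρ = λ/(cμ) < 1
ρ = 19.2/(5 × 7.8) = 19.2/39.00 = 0.4923
Since 0.4923 < 1, the system is STABLE.
The servers are busy 49.23% of the time.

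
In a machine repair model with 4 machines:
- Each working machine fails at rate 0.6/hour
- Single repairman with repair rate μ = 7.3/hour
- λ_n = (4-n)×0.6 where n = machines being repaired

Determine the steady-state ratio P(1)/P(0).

P(1)/P(0) = ∏_{i=0}^{1-1} λ_i/μ_{i+1}
= (4-0)×0.6/7.3
= 0.3288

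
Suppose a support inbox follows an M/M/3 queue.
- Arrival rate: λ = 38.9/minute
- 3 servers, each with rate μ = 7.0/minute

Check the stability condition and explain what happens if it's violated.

Stability requires ρ = λ/(cμ) < 1
ρ = 38.9/(3 × 7.0) = 38.9/21.00 = 1.8524
Since 1.8524 ≥ 1, the system is UNSTABLE.
Need c > λ/μ = 38.9/7.0 = 5.56.
Minimum servers needed: c = 6.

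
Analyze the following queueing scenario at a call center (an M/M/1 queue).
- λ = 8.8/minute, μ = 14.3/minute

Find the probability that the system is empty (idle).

ρ = λ/μ = 8.8/14.3 = 0.6154
P(0) = 1 - ρ = 1 - 0.6154 = 0.3846
The server is idle 38.46% of the time.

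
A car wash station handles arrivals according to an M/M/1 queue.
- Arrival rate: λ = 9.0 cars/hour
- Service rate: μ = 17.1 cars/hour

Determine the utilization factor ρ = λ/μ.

Server utilization: ρ = λ/μ
ρ = 9.0/17.1 = 0.5263
The server is busy 52.63% of the time.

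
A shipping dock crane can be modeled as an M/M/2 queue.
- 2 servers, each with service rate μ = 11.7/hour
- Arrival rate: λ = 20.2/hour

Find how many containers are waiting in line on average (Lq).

Traffic intensity: ρ = λ/(cμ) = 20.2/(2×11.7) = 0.8632
Since ρ = 0.8632 < 1, system is stable.
Offered load a = λ/μ = cρ = 20.2/11.7 = 1.7265
P₀ = [ Σₙ₌₀^1 aⁿ/n! + a^2/(2!(1-ρ)) ]⁻¹
Σ = a^0/0! + a^1/1! = 1.0000 + 1.7265 = 2.7265
a^2/(2!(1-ρ)) = 2.98079/(2 × 0.136752) = 10.8985
P₀ = 1/(2.7265 + 10.8985) = 0.07339
Lq = P₀·a^2·ρ / (2!(1-ρ)²) = 0.073394 × 2.9808 × 0.86325 / (2 × 0.018701) = 5.0493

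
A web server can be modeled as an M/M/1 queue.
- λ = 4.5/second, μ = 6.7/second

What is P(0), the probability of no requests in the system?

ρ = λ/μ = 4.5/6.7 = 0.6716
P(0) = 1 - ρ = 1 - 0.6716 = 0.3284
The server is idle 32.84% of the time.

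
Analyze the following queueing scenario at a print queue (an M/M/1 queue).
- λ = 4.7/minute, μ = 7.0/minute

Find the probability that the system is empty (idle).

ρ = λ/μ = 4.7/7.0 = 0.6714
P(0) = 1 - ρ = 1 - 0.6714 = 0.3286
The server is idle 32.86% of the time.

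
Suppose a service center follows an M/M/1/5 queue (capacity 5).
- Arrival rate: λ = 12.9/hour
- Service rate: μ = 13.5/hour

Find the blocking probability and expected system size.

ρ = λ/μ = 12.9/13.5 = 0.95556
P₀ = (1-ρ)/(1-ρ^(K+1)) = (1-0.95556)/(1-0.95556^6) = 0.04444/0.2387 = 0.1862
P_K = P₀×ρ^K = 0.1862 × 0.95556^5 = 0.1862 × 0.7967 = 0.1483
Blocking probability P_5 = 0.1483 (14.83%)
L = ρ[1 - (K+1)ρ^K + Kρ^(K+1)] / [(1-ρ)(1-ρ^(K+1))]
L = 0.95556 × (1 - 6×0.7966908 + 5×0.7612859) / ((1 - 0.95556) × (1 - 0.7612859)) = 2.3676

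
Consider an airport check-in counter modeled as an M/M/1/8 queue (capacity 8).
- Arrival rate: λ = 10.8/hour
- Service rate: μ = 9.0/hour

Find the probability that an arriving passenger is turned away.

ρ = λ/μ = 10.8/9.0 = 1.2000
P₀ = (1-ρ)/(1-ρ^(K+1)) = (1-1.2000)/(1-1.2000^9) = -0.2000/-4.1598 = 0.04808
P_K = P₀×ρ^K = 0.04808 × 1.2000^8 = 0.04808 × 4.2998 = 0.2067
Blocking probability = 20.67%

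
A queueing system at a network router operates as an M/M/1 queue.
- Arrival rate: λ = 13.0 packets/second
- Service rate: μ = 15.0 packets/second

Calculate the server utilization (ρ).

Server utilization: ρ = λ/μ
ρ = 13.0/15.0 = 0.8667
The server is busy 86.67% of the time.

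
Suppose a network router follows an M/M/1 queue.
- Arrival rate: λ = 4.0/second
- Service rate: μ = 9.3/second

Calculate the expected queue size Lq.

ρ = λ/μ = 4.0/9.3 = 0.4301
For M/M/1: Lq = λ²/(μ(μ-λ))
Lq = 16.00/(9.3 × 5.30)
Lq = 0.3246 packets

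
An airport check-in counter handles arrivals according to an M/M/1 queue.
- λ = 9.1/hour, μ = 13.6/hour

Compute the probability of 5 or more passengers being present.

ρ = λ/μ = 9.1/13.6 = 0.6691
P(N ≥ n) = ρⁿ
P(N ≥ 5) = 0.6691^5
P(N ≥ 5) = 0.1341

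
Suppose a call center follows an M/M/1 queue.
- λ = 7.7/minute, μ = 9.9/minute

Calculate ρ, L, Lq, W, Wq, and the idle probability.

Step 1: ρ = λ/μ = 7.7/9.9 = 0.7778
Step 2: L = λ/(μ-λ) = 7.7/2.20 = 3.5000
Step 3: Lq = λ²/(μ(μ-λ)) = 59.29/(9.9×2.20) = 2.7222
Step 4: W = 1/(μ-λ) = 1/2.20 = 0.45455
Step 5: Wq = λ/(μ(μ-λ)) = 7.7/(9.9×2.20) = 0.3535
Step 6: P(0) = 1-ρ = 0.2222
Verify: L = λW = 7.7×0.45455 = 3.5000 ✔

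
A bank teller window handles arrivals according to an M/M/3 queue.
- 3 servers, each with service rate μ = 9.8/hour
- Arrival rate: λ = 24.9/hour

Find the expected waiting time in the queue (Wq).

Traffic intensity: ρ = λ/(cμ) = 24.9/(3×9.8) = 0.8469
Since ρ = 0.8469 < 1, system is stable.
Offered load a = λ/μ = cρ = 24.9/9.8 = 2.5408
P₀ = [ Σₙ₌₀^2 aⁿ/n! + a^3/(3!(1-ρ)) ]⁻¹
Σ = a^0/0! + a^1/1! + a^2/2! = 1.0000 + 2.5408 + 3.2279 = 6.7687
a^3/(3!(1-ρ)) = 16.40287/(6 × 0.1530612) = 17.8609
P₀ = 1/(6.7687 + 17.8609) = 0.04060
Lq = P₀·a^3·ρ / (3!(1-ρ)²) = 0.040602 × 16.4029 × 0.84694 / (6 × 0.023428) = 4.0127
Wq = Lq/λ = 4.0127/24.9 = 0.1612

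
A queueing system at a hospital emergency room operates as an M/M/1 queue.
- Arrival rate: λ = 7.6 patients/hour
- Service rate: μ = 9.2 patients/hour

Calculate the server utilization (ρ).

Server utilization: ρ = λ/μ
ρ = 7.6/9.2 = 0.8261
The server is busy 82.61% of the time.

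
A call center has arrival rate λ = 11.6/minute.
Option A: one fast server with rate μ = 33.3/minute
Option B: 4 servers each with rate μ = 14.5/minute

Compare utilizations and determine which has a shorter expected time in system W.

Option A: single server μ = 33.3 (M/M/1)
  ρ_A = 11.6/33.3 = 0.3483
  W_A = 1/(μ-λ) = 1/(33.3-11.6) = 1/21.70 = 0.04608

Option B: 4 servers μ = 14.5 (M/M/4)
  ρ_B = λ/(cμ) = 11.6/(4×14.5) = 0.2000
  Offered load a = λ/μ = cρ = 11.6/14.5 = 0.8000
  P₀ = [ Σₙ₌₀^3 aⁿ/n! + a^4/(4!(1-ρ)) ]⁻¹
  Σ = a^0/0! + a^1/1! + a^2/2! + a^3/3! = 1.0000 + 0.8000 + 0.3200 + 0.08533 = 2.2053
  a^4/(4!(1-ρ)) = 0.4096/(24 × 0.8000) = 0.02133
  P₀ = 1/(2.2053 + 0.02133) = 0.4491
  Lq = P₀·a^4·ρ / (4!(1-ρ)²) = 0.4491 × 0.4096 × 0.2000 / (24 × 0.6400) = 0.002395
  Wq_B = Lq/λ = 0.0023952/11.6 = 0.00020648
  W_B = Wq_B + 1/μ = 0.00020648 + 0.068966 = 0.06917

Since W_A = 0.04608 < W_B = 0.06917, Option A (single fast server) has the shorter time in system.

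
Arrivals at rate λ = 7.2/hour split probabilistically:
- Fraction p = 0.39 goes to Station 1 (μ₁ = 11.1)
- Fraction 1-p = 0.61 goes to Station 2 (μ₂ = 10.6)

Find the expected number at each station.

Effective rates: λ₁ = 7.2×0.39 = 2.808, λ₂ = 7.2×0.61 = 4.392
Station 1: ρ₁ = 2.808/11.1 = 0.25297, L₁ = ρ₁/(1-ρ₁) = 0.25297/(1-0.25297) = 0.3386
Station 2: ρ₂ = 4.392/10.6 = 0.41434, L₂ = ρ₂/(1-ρ₂) = 0.41434/(1-0.41434) = 0.7075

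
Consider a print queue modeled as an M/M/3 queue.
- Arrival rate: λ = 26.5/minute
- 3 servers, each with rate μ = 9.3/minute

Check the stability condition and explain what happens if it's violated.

Stability requires ρ = λ/(cμ) < 1
ρ = 26.5/(3 × 9.3) = 26.5/27.90 = 0.9498
Since 0.9498 < 1, the system is STABLE.
The servers are busy 94.98% of the time.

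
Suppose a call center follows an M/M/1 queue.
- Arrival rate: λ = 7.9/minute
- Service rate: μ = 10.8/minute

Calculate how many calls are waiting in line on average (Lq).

ρ = λ/μ = 7.9/10.8 = 0.7315
For M/M/1: Lq = λ²/(μ(μ-λ))
Lq = 62.41/(10.8 × 2.90)
Lq = 1.9927 calls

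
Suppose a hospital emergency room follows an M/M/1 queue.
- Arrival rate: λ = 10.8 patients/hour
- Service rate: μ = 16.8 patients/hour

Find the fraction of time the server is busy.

Server utilization: ρ = λ/μ
ρ = 10.8/16.8 = 0.6429
The server is busy 64.29% of the time.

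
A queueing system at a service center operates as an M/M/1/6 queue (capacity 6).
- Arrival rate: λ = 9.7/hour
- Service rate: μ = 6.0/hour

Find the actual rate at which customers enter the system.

ρ = λ/μ = 9.7/6.0 = 1.61667
P₀ = (1-ρ)/(1-ρ^(K+1)) = (1-1.61667)/(1-1.61667^7) = -0.6167/-27.8635 = 0.02213
P_K = P₀×ρ^K = 0.02213 × 1.61667^6 = 0.02213 × 17.8537 = 0.3951
λ_eff = λ(1-P_K) = 9.7 × (1 - 0.39513) = 9.7 × 0.60487 = 5.8672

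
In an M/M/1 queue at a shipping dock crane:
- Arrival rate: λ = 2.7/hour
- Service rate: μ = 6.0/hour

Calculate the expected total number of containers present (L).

ρ = λ/μ = 2.7/6.0 = 0.4500
For M/M/1: L = λ/(μ-λ)
L = 2.7/(6.0-2.7) = 2.7/3.30
L = 0.8182 containers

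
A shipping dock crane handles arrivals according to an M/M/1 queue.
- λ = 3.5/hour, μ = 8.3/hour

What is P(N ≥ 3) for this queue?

ρ = λ/μ = 3.5/8.3 = 0.421687
P(N ≥ n) = ρⁿ
P(N ≥ 3) = 0.421687^3
P(N ≥ 3) = 0.07498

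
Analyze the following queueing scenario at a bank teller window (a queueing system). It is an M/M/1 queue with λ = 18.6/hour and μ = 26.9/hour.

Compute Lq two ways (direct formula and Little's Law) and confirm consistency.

Method 1 (direct): Lq = λ²/(μ(μ-λ)) = 345.96/(26.9 × 8.30) = 1.5495

Method 2 (Little's Law):
W = 1/(μ-λ) = 1/8.30 = 0.120482
Wq = W - 1/μ = 0.120482 - 0.0371747 = 0.083307
Lq = λWq = 18.6 × 0.083307 = 1.5495 ✔ (matches Method 1)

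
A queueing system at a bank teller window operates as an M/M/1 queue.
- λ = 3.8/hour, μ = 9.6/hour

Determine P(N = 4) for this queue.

ρ = λ/μ = 3.8/9.6 = 0.3958
P(n) = (1-ρ)ρⁿ
P(4) = (1-0.3958) × 0.3958^4
P(4) = 0.6042 × 0.02454
P(4) = 0.01483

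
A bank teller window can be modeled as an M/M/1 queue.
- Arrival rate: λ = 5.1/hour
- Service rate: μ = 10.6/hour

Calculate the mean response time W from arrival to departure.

First, compute utilization: ρ = λ/μ = 5.1/10.6 = 0.4811
For M/M/1: W = 1/(μ-λ)
W = 1/(10.6-5.1) = 1/5.50
W = 0.1818 hours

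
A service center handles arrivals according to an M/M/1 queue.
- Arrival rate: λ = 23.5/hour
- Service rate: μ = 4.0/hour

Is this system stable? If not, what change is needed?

Stability requires ρ = λ/(cμ) < 1
ρ = 23.5/(1 × 4.0) = 23.5/4.00 = 5.8750
Since 5.8750 ≥ 1, the system is UNSTABLE.
Queue grows without bound. Need μ > λ = 23.5.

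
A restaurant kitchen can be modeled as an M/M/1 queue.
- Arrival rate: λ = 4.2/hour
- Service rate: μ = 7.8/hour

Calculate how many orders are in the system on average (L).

ρ = λ/μ = 4.2/7.8 = 0.5385
For M/M/1: L = λ/(μ-λ)
L = 4.2/(7.8-4.2) = 4.2/3.60
L = 1.1667 orders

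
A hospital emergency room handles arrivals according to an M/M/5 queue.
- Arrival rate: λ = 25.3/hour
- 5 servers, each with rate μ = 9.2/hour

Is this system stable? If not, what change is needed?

Stability requires ρ = λ/(cμ) < 1
ρ = 25.3/(5 × 9.2) = 25.3/46.00 = 0.5500
Since 0.5500 < 1, the system is STABLE.
The servers are busy 55.00% of the time.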